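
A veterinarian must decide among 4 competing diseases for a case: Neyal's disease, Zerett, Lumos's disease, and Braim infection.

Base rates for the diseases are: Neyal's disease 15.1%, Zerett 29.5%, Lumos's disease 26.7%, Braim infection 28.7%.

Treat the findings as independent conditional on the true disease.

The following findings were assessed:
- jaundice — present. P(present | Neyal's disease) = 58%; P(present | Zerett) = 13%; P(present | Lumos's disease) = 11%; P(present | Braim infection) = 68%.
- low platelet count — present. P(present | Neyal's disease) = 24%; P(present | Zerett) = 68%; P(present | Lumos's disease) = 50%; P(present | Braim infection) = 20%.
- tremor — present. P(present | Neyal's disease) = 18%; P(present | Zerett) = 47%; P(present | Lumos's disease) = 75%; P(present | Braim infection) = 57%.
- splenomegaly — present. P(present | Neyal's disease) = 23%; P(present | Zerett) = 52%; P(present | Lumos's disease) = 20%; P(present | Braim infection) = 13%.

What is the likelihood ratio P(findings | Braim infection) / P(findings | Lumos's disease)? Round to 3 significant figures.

1.22

Take the product of per-finding likelihoods under each hypothesis, then divide.
  Braim infection: 0.68 × 0.20 × 0.57 × 0.13 = 0.010078
  Lumos's disease: 0.11 × 0.50 × 0.75 × 0.20 = 0.00825
Bayes factor = 0.010078 / 0.00825 ≈ 1.22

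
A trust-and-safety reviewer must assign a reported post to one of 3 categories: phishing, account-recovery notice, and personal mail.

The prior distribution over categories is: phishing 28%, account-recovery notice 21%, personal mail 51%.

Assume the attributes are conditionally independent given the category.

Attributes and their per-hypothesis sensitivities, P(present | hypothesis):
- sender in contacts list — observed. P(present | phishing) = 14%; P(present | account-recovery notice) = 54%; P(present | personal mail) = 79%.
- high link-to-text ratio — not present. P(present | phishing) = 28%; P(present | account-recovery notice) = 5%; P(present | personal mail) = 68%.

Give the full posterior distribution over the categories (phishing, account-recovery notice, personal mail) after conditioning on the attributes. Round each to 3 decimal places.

0.107, 0.407, 0.487

Multiply each prior by the joint likelihood of the attribute pattern (using 1 − P(present | H) for each absent attribute):
  phishing: 0.28 × 0.14 × (1 − 0.28) = 0.028224
  account-recovery notice: 0.21 × 0.54 × (1 − 0.05) = 0.10773
  personal mail: 0.51 × 0.79 × (1 − 0.68) = 0.12893
The unnormalized weights sum to 0.26488.
P(phishing | evidence) = 0.028224 / 0.26488 ≈ 0.107
P(account-recovery notice | evidence) = 0.10773 / 0.26488 ≈ 0.407
P(personal mail | evidence) = 0.12893 / 0.26488 ≈ 0.487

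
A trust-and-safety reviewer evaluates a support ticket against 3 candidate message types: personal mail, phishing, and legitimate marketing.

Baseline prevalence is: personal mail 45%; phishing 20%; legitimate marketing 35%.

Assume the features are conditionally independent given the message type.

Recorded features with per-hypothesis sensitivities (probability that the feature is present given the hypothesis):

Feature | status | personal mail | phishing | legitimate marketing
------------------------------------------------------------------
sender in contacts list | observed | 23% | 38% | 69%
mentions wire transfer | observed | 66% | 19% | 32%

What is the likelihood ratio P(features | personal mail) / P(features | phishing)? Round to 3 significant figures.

2.10

Joint likelihood of the feature pattern under each hypothesis:
  personal mail: 0.23 × 0.66 = 0.1518
  phishing: 0.38 × 0.19 = 0.0722
Bayes factor = 0.1518 / 0.0722 ≈ 2.10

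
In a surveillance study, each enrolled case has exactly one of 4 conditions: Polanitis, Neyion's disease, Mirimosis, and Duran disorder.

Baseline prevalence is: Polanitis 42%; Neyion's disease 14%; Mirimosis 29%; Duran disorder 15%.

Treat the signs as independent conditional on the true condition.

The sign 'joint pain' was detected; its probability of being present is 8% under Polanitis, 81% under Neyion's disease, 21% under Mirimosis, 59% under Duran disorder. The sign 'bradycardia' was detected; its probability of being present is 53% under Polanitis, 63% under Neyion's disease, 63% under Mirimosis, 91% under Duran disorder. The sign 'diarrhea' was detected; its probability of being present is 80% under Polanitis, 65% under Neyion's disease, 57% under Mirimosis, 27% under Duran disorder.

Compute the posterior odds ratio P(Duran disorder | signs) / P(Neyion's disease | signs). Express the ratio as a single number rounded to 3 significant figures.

Posterior odds equal prior odds times the likelihood ratio; only the two competing hypotheses matter.
  Duran disorder: 0.15 × 0.59 × 0.91 × 0.27 = 0.021744
  Neyion's disease: 0.14 × 0.81 × 0.63 × 0.65 = 0.046437
Odds(Duran disorder : Neyion's disease) = 0.021744 / 0.046437 ≈ 0.468.

0.468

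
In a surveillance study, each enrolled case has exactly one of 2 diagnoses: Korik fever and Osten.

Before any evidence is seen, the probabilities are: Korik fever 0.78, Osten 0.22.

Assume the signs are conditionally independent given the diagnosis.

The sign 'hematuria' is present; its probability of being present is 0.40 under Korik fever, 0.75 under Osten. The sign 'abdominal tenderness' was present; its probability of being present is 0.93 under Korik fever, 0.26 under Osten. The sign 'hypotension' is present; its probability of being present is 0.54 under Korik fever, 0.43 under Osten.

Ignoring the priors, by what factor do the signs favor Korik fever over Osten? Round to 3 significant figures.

The Bayes factor is the ratio of the joint likelihoods of the sign pattern under the two hypotheses.
  Korik fever: 0.40 × 0.93 × 0.54 = 0.20088
  Osten: 0.75 × 0.26 × 0.43 = 0.08385
Bayes factor = 0.20088 / 0.08385 ≈ 2.40

2.40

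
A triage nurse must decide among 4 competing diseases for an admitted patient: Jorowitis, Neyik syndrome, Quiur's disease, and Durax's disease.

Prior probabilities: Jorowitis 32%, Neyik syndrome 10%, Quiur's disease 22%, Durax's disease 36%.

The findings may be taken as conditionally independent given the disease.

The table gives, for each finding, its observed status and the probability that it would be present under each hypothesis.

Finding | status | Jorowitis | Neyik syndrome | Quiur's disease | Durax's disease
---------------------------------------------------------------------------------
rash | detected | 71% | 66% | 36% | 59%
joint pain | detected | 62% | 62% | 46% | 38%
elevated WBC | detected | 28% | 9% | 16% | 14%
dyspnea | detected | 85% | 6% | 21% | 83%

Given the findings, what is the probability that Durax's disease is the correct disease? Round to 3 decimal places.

Multiply each prior by the joint likelihood of the evidence pattern:
  Jorowitis: 0.32 × 0.71 × 0.62 × 0.28 × 0.85 = 0.033526
  Neyik syndrome: 0.10 × 0.66 × 0.62 × 0.09 × 0.06 = 0.00022097
  Quiur's disease: 0.22 × 0.36 × 0.46 × 0.16 × 0.21 = 0.0012241
  Durax's disease: 0.36 × 0.59 × 0.38 × 0.14 × 0.83 = 0.0093787
The unnormalized weights sum to 0.044349.
P(Durax's disease | evidence) = 0.0093787 / 0.044349 ≈ 0.211.

0.211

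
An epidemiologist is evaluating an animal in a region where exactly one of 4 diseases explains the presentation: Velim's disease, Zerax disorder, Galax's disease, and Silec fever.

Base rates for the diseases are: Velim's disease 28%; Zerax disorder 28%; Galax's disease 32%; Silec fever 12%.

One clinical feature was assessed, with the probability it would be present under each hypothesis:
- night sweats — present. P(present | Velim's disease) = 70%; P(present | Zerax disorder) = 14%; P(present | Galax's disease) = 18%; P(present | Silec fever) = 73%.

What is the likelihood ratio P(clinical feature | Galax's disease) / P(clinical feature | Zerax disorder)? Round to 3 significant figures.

1.29

The Bayes factor is the ratio of the two likelihoods.
  Galax's disease: 0.18
  Zerax disorder: 0.14
Bayes factor = 0.18 / 0.14 ≈ 1.29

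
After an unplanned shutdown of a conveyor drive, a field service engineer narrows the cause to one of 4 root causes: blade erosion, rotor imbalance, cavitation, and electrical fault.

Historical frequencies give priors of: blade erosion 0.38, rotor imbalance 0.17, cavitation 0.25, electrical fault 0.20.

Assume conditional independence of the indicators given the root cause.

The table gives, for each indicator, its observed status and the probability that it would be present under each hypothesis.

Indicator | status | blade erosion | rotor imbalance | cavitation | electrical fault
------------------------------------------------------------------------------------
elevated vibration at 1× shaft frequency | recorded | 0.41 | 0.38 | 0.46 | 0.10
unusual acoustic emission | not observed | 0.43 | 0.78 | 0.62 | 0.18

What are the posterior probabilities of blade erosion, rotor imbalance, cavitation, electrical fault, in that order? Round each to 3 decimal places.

Multiply each prior by the joint likelihood of the indicator pattern (using 1 − P(present | H) for each absent indicator):
  blade erosion: 0.38 × 0.41 × (1 − 0.43) = 0.088806
  rotor imbalance: 0.17 × 0.38 × (1 − 0.78) = 0.014212
  cavitation: 0.25 × 0.46 × (1 − 0.62) = 0.0437
  electrical fault: 0.20 × 0.10 × (1 − 0.18) = 0.0164
Marginal likelihood of the evidence = 0.16312.
P(blade erosion | evidence) = 0.088806 / 0.16312 ≈ 0.544
P(rotor imbalance | evidence) = 0.014212 / 0.16312 ≈ 0.087
P(cavitation | evidence) = 0.0437 / 0.16312 ≈ 0.268
P(electrical fault | evidence) = 0.0164 / 0.16312 ≈ 0.101

0.544, 0.087, 0.268, 0.101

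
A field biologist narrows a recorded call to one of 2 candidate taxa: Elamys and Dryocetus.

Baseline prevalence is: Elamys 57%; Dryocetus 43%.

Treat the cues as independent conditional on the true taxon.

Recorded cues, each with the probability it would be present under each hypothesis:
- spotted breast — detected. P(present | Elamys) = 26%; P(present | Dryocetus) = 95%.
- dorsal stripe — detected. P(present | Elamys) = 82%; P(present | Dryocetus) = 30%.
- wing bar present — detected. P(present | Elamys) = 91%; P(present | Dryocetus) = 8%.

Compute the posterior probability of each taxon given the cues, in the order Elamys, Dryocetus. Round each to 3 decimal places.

Multiply each prior by the joint likelihood of the cue pattern:
  Elamys: 0.57 × 0.26 × 0.82 × 0.91 = 0.11059
  Dryocetus: 0.43 × 0.95 × 0.30 × 0.08 = 0.009804
Marginal likelihood of the evidence = 0.12039.
P(Elamys | evidence) = 0.11059 / 0.12039 ≈ 0.919
P(Dryocetus | evidence) = 0.009804 / 0.12039 ≈ 0.081

0.919, 0.081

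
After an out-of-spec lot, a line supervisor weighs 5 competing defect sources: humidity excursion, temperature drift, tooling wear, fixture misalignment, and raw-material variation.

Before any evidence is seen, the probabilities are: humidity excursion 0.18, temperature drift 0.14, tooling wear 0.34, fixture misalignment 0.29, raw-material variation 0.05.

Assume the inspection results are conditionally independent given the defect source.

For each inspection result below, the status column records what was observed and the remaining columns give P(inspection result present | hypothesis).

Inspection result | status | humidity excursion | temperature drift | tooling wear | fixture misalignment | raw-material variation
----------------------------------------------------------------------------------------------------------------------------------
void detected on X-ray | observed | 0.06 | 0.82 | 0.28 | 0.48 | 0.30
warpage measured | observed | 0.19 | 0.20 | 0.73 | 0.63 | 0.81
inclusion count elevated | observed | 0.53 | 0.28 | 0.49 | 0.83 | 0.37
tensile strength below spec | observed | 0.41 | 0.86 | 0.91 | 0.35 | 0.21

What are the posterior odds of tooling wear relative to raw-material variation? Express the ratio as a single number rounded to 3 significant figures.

The normalizing constant cancels in an odds ratio, so compute prior × likelihood for the two hypotheses only:
  tooling wear: 0.34 × 0.28 × 0.73 × 0.49 × 0.91 = 0.030988
  raw-material variation: 0.05 × 0.30 × 0.81 × 0.37 × 0.21 = 0.00094406
Posterior odds = 0.030988 / 0.00094406 ≈ 32.8.

32.8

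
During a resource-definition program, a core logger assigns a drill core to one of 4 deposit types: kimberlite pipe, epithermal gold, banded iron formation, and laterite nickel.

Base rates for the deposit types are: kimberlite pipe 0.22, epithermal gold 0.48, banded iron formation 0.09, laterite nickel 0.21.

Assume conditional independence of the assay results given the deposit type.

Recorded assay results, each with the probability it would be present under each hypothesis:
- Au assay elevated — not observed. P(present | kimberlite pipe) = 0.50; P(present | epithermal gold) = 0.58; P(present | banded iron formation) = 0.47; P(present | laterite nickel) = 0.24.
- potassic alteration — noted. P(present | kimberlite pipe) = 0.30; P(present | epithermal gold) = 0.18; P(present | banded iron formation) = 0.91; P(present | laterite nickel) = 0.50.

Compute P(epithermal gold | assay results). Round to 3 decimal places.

0.189

For each hypothesis, the unnormalized posterior weight is prior × product of the assay result likelihoods (using 1 − P(present | H) for each absent assay result):
  kimberlite pipe: 0.22 × (1 − 0.50) × 0.30 = 0.033
  epithermal gold: 0.48 × (1 − 0.58) × 0.18 = 0.036288
  banded iron formation: 0.09 × (1 − 0.47) × 0.91 = 0.043407
  laterite nickel: 0.21 × (1 − 0.24) × 0.50 = 0.0798
Marginal likelihood of the evidence = 0.19249.
P(epithermal gold | evidence) = 0.036288 / 0.19249 ≈ 0.189.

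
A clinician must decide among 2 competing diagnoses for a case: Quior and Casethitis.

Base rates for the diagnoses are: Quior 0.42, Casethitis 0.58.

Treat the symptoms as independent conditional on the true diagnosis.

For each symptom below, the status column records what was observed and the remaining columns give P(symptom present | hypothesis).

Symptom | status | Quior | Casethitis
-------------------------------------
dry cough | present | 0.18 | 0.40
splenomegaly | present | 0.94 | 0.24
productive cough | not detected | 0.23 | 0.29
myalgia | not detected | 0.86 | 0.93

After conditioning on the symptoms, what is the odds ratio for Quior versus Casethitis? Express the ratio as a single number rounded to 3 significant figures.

Unnormalized posterior weight (prior times the symptom likelihoods) for each of the two hypotheses (using 1 − P(present | H) for each absent symptom):
  Quior: 0.42 × 0.18 × 0.94 × (1 − 0.23) × (1 − 0.86) = 0.0076607
  Casethitis: 0.58 × 0.40 × 0.24 × (1 − 0.29) × (1 − 0.93) = 0.0027673
Posterior odds = 0.0076607 / 0.0027673 ≈ 2.77.

2.77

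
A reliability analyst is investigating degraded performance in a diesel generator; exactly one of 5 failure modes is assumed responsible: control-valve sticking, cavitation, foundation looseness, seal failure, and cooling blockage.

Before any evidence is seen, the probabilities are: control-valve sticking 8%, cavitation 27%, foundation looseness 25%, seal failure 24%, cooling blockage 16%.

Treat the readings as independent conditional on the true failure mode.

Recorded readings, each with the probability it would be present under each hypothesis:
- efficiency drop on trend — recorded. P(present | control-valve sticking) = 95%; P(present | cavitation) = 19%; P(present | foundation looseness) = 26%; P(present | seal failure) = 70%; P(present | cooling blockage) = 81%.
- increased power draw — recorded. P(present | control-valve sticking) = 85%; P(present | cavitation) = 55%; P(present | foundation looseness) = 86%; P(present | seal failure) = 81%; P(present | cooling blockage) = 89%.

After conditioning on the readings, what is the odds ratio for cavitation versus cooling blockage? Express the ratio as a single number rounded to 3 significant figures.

0.245

The normalizing constant cancels in an odds ratio, so compute prior × likelihood for the two hypotheses only:
  cavitation: 0.27 × 0.19 × 0.55 = 0.028215
  cooling blockage: 0.16 × 0.81 × 0.89 = 0.11534
Posterior odds = 0.028215 / 0.11534 ≈ 0.245.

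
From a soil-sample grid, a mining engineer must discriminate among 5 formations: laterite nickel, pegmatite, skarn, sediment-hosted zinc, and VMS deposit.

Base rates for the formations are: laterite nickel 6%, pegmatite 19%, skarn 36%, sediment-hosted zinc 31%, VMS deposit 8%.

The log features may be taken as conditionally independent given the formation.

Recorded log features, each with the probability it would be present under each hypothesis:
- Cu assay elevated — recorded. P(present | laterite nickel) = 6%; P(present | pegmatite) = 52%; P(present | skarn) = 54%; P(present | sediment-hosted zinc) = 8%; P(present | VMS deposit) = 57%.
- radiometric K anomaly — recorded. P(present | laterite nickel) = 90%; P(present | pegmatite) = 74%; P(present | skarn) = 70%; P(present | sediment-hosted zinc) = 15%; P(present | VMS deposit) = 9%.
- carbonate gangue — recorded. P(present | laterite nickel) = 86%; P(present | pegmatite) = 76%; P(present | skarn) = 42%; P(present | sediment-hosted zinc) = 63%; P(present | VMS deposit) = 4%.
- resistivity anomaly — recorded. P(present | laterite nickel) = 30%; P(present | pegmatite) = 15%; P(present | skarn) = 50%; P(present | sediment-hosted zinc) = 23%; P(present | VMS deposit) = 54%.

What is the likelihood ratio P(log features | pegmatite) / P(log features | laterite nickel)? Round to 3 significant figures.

Take the product of per-log feature likelihoods under each hypothesis, then divide.
  pegmatite: 0.52 × 0.74 × 0.76 × 0.15 = 0.043867
  laterite nickel: 0.06 × 0.90 × 0.86 × 0.30 = 0.013932
Bayes factor = 0.043867 / 0.013932 ≈ 3.15

3.15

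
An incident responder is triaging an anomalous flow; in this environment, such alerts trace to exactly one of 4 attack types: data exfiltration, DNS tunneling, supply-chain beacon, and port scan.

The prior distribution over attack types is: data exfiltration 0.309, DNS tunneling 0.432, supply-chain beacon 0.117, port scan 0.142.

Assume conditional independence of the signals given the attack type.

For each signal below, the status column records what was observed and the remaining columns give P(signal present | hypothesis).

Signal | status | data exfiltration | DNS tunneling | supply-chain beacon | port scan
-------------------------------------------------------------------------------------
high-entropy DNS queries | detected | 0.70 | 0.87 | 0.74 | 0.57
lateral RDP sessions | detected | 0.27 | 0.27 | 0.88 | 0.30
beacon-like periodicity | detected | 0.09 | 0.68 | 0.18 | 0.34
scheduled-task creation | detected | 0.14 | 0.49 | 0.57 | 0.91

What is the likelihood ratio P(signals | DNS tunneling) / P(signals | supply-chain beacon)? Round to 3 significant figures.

1.17

Joint likelihood of the signal pattern under each hypothesis:
  DNS tunneling: 0.87 × 0.27 × 0.68 × 0.49 = 0.078269
  supply-chain beacon: 0.74 × 0.88 × 0.18 × 0.57 = 0.066813
Bayes factor = 0.078269 / 0.066813 ≈ 1.17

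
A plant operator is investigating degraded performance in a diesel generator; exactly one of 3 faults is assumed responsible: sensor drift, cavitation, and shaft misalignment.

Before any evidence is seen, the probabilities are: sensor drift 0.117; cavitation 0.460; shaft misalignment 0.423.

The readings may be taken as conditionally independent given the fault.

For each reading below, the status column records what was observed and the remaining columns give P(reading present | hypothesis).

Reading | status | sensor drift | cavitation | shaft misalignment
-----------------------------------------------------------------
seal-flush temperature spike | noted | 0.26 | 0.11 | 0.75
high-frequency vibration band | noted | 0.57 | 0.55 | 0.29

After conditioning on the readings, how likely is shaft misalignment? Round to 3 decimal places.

0.671

For each hypothesis, the unnormalized posterior weight is prior × product of the reading likelihoods:
  sensor drift: 0.117 × 0.26 × 0.57 = 0.017339
  cavitation: 0.460 × 0.11 × 0.55 = 0.02783
  shaft misalignment: 0.423 × 0.75 × 0.29 = 0.092002
The unnormalized weights sum to 0.13717.
P(shaft misalignment | evidence) = 0.092002 / 0.13717 ≈ 0.671.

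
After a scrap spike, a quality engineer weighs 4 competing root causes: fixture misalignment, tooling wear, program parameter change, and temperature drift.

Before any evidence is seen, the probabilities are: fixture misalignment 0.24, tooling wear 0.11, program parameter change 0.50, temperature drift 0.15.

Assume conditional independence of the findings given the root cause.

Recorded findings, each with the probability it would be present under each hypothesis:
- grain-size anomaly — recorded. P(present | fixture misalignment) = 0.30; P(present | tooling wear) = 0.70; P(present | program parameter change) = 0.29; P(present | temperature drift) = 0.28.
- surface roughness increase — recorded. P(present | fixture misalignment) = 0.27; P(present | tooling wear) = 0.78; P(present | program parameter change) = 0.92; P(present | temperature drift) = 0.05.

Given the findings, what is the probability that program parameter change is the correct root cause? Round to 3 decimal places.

0.620

By Bayes' rule with conditional independence, the unnormalized weight for each hypothesis is prior × ∏ likelihoods:
  fixture misalignment: 0.24 × 0.30 × 0.27 = 0.01944
  tooling wear: 0.11 × 0.70 × 0.78 = 0.06006
  program parameter change: 0.50 × 0.29 × 0.92 = 0.1334
  temperature drift: 0.15 × 0.28 × 0.05 = 0.0021
Marginal likelihood of the evidence = 0.215.
P(program parameter change | evidence) = 0.1334 / 0.215 ≈ 0.620.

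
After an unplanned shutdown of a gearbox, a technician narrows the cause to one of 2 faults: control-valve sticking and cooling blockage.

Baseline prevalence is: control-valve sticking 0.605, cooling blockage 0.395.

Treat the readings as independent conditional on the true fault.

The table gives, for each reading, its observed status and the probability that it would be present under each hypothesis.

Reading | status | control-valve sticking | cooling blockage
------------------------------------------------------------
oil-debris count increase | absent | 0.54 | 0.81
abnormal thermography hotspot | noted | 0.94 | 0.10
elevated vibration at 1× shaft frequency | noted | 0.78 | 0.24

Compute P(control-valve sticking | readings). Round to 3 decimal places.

Multiply each prior by the joint likelihood of the reading pattern (using 1 − P(present | H) for each absent reading):
  control-valve sticking: 0.605 × (1 − 0.54) × 0.94 × 0.78 = 0.20405
  cooling blockage: 0.395 × (1 − 0.81) × 0.10 × 0.24 = 0.0018012
Normalizing constant Z = 0.20405 + 0.0018012 = 0.20585.
P(control-valve sticking | evidence) = 0.20405 / 0.20585 ≈ 0.991.

0.991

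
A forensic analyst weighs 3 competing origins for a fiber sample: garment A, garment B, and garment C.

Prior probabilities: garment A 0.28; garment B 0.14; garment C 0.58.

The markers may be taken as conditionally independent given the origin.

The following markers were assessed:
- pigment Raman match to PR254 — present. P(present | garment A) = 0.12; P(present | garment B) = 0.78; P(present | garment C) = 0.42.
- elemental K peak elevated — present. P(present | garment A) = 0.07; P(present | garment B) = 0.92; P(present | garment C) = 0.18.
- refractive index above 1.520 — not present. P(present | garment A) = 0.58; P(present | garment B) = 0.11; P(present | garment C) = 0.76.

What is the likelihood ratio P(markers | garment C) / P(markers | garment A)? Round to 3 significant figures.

The Bayes factor is the ratio of the joint likelihoods of the marker pattern under the two hypotheses (using 1 − P(present | H) for each absent marker).
  garment C: 0.42 × 0.18 × (1 − 0.76) = 0.018144
  garment A: 0.12 × 0.07 × (1 − 0.58) = 0.003528
Bayes factor = 0.018144 / 0.003528 ≈ 5.14

5.14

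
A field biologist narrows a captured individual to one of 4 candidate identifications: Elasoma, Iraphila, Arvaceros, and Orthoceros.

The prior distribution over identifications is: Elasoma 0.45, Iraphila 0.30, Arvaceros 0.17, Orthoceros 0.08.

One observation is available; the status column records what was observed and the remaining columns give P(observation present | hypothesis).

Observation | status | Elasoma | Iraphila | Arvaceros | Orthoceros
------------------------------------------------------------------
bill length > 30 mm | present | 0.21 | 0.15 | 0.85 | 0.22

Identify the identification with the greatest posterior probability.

Arvaceros

Multiply each prior by the likelihood of the observation:
  Elasoma: 0.45 × 0.21 = 0.0945
  Iraphila: 0.30 × 0.15 = 0.045
  Arvaceros: 0.17 × 0.85 = 0.1445
  Orthoceros: 0.08 × 0.22 = 0.0176
Marginal likelihood of the evidence = 0.3016.
P(Elasoma | evidence) ≈ 0.0945 / 0.3016 ≈ 0.313
P(Iraphila | evidence) ≈ 0.045 / 0.3016 ≈ 0.149
P(Arvaceros | evidence) ≈ 0.1445 / 0.3016 ≈ 0.479
P(Orthoceros | evidence) ≈ 0.0176 / 0.3016 ≈ 0.058
The largest is 0.479, so Arvaceros is most probable.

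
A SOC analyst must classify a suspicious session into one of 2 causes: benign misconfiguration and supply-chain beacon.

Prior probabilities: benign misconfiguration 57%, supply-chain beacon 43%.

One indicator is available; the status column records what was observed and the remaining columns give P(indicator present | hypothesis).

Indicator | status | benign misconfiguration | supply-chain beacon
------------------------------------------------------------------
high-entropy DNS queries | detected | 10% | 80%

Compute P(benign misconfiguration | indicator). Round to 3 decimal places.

0.142

Multiply each prior by the likelihood of the indicator:
  benign misconfiguration: 0.57 × 0.10 = 0.057
  supply-chain beacon: 0.43 × 0.80 = 0.344
Marginal likelihood of the evidence = 0.401.
P(benign misconfiguration | evidence) = 0.057 / 0.401 ≈ 0.142.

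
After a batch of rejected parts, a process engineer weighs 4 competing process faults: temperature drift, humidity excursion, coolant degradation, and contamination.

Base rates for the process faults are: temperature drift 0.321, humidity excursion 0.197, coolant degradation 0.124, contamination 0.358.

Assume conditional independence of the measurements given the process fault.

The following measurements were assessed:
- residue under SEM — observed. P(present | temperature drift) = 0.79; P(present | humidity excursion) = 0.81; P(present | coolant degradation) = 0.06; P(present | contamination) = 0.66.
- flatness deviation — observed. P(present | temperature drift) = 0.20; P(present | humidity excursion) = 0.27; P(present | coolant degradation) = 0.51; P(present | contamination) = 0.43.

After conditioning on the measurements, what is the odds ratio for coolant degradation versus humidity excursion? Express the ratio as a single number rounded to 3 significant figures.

0.0881

Posterior odds equal prior odds times the likelihood ratio; only the two competing hypotheses matter.
  coolant degradation: 0.124 × 0.06 × 0.51 = 0.0037944
  humidity excursion: 0.197 × 0.81 × 0.27 = 0.043084
Odds(coolant degradation : humidity excursion) = 0.0037944 / 0.043084 ≈ 0.0881.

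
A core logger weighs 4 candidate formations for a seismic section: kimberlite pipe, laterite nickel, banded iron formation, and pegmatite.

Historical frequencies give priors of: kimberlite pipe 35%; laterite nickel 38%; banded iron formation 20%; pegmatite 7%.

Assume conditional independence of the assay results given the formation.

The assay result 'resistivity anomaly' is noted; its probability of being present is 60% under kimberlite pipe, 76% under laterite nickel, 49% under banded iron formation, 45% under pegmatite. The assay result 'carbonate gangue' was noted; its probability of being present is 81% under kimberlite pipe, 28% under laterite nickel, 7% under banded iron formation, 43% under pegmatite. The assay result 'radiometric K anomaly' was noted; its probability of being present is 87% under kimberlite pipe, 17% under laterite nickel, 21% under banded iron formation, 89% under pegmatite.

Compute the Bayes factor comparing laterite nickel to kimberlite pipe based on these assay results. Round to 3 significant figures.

The Bayes factor is the ratio of the joint likelihoods of the assay result pattern under the two hypotheses.
  laterite nickel: 0.76 × 0.28 × 0.17 = 0.036176
  kimberlite pipe: 0.60 × 0.81 × 0.87 = 0.42282
Bayes factor = 0.036176 / 0.42282 ≈ 0.0856

0.0856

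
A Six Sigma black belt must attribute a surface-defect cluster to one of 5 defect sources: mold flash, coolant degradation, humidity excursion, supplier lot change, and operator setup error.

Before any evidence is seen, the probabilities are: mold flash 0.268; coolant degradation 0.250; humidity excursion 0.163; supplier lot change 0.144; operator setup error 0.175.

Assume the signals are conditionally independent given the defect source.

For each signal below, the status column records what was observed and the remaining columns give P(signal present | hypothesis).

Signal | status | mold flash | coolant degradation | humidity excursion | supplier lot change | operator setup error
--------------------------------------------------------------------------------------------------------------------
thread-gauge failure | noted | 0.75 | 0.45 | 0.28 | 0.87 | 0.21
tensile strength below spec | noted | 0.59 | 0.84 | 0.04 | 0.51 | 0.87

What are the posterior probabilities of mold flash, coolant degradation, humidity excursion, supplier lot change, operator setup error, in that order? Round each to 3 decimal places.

0.382, 0.304, 0.006, 0.206, 0.103

Multiply each prior by the joint likelihood of the signal pattern:
  mold flash: 0.268 × 0.75 × 0.59 = 0.11859
  coolant degradation: 0.250 × 0.45 × 0.84 = 0.0945
  humidity excursion: 0.163 × 0.28 × 0.04 = 0.0018256
  supplier lot change: 0.144 × 0.87 × 0.51 = 0.063893
  operator setup error: 0.175 × 0.21 × 0.87 = 0.031973
Marginal likelihood of the evidence = 0.31078.
P(mold flash | evidence) = 0.11859 / 0.31078 ≈ 0.382
P(coolant degradation | evidence) = 0.0945 / 0.31078 ≈ 0.304
P(humidity excursion | evidence) = 0.0018256 / 0.31078 ≈ 0.006
P(supplier lot change | evidence) = 0.063893 / 0.31078 ≈ 0.206
P(operator setup error | evidence) = 0.031973 / 0.31078 ≈ 0.103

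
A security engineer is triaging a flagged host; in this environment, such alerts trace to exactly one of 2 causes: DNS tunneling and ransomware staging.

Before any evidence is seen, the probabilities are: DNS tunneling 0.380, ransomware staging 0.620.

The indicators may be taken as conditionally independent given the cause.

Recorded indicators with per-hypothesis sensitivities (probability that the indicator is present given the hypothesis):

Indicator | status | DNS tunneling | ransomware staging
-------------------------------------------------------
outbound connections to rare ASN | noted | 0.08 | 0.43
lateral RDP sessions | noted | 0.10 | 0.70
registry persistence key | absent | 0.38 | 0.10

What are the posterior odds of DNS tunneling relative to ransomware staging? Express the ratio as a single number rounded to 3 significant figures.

Posterior odds equal prior odds times the likelihood ratio; only the two competing hypotheses matter (using 1 − P(present | H) for each absent indicator).
  DNS tunneling: 0.380 × 0.08 × 0.10 × (1 − 0.38) = 0.0018848
  ransomware staging: 0.620 × 0.43 × 0.70 × (1 − 0.10) = 0.16796
Odds(DNS tunneling : ransomware staging) = 0.0018848 / 0.16796 ≈ 0.0112.

0.0112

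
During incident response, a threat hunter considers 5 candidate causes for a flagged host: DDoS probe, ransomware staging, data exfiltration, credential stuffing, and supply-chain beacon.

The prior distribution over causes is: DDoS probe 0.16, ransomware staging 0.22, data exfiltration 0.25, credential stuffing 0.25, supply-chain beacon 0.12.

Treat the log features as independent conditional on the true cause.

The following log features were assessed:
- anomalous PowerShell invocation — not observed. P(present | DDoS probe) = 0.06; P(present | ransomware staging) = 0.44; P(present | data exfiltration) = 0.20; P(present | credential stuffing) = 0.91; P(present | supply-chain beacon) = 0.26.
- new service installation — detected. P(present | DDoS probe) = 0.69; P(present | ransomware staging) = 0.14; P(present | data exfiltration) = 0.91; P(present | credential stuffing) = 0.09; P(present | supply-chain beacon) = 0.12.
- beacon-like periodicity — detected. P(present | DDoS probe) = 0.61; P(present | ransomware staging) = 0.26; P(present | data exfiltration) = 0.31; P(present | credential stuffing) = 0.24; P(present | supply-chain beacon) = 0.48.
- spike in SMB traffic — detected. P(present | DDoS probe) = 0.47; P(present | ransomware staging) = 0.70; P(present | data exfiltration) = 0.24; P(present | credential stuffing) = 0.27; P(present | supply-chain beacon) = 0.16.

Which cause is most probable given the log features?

DDoS probe

Multiply each prior by the joint likelihood of the log feature pattern (using 1 − P(present | H) for each absent log feature):
  DDoS probe: 0.16 × (1 − 0.06) × 0.69 × 0.61 × 0.47 = 0.029753
  ransomware staging: 0.22 × (1 − 0.44) × 0.14 × 0.26 × 0.70 = 0.0031391
  data exfiltration: 0.25 × (1 − 0.20) × 0.91 × 0.31 × 0.24 = 0.013541
  credential stuffing: 0.25 × (1 − 0.91) × 0.09 × 0.24 × 0.27 = 0.00013122
  supply-chain beacon: 0.12 × (1 − 0.26) × 0.12 × 0.48 × 0.16 = 0.00081838
Normalizing constant Z = 0.029753 + 0.0031391 + 0.013541 + 0.00013122 + 0.00081838 = 0.047382.
P(DDoS probe | evidence) ≈ 0.029753 / 0.047382 ≈ 0.628
P(ransomware staging | evidence) ≈ 0.0031391 / 0.047382 ≈ 0.066
P(data exfiltration | evidence) ≈ 0.013541 / 0.047382 ≈ 0.286
P(credential stuffing | evidence) ≈ 0.00013122 / 0.047382 ≈ 0.003
P(supply-chain beacon | evidence) ≈ 0.00081838 / 0.047382 ≈ 0.017
The largest is 0.628, so DDoS probe is most probable.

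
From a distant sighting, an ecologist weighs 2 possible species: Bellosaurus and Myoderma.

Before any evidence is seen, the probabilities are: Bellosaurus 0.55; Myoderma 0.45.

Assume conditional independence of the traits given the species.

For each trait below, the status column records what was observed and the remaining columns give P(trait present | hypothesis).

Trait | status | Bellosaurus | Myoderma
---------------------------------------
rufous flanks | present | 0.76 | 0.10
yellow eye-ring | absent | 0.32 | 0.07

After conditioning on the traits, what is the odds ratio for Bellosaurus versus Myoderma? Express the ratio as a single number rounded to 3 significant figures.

Posterior odds equal prior odds times the likelihood ratio; only the two competing hypotheses matter (using 1 − P(present | H) for each absent trait).
  Bellosaurus: 0.55 × 0.76 × (1 − 0.32) = 0.28424
  Myoderma: 0.45 × 0.10 × (1 − 0.07) = 0.04185
Posterior odds = 0.28424 / 0.04185 ≈ 6.79.

6.79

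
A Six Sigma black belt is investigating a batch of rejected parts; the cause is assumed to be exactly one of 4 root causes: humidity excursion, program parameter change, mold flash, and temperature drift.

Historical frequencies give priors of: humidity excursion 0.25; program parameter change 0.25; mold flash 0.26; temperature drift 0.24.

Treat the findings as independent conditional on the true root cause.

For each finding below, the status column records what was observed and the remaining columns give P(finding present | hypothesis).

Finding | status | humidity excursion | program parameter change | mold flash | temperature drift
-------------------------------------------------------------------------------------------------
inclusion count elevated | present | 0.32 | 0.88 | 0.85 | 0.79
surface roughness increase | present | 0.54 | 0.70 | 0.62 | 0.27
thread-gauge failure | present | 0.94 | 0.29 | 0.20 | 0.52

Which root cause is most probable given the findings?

program parameter change

By Bayes' rule with conditional independence, the unnormalized weight for each hypothesis is prior × ∏ likelihoods:
  humidity excursion: 0.25 × 0.32 × 0.54 × 0.94 = 0.040608
  program parameter change: 0.25 × 0.88 × 0.70 × 0.29 = 0.04466
  mold flash: 0.26 × 0.85 × 0.62 × 0.20 = 0.027404
  temperature drift: 0.24 × 0.79 × 0.27 × 0.52 = 0.02662
Marginal likelihood of the evidence = 0.13929.
P(humidity excursion | evidence) ≈ 0.040608 / 0.13929 ≈ 0.292
P(program parameter change | evidence) ≈ 0.04466 / 0.13929 ≈ 0.321
P(mold flash | evidence) ≈ 0.027404 / 0.13929 ≈ 0.197
P(temperature drift | evidence) ≈ 0.02662 / 0.13929 ≈ 0.191
The largest is 0.321, so program parameter change is most probable.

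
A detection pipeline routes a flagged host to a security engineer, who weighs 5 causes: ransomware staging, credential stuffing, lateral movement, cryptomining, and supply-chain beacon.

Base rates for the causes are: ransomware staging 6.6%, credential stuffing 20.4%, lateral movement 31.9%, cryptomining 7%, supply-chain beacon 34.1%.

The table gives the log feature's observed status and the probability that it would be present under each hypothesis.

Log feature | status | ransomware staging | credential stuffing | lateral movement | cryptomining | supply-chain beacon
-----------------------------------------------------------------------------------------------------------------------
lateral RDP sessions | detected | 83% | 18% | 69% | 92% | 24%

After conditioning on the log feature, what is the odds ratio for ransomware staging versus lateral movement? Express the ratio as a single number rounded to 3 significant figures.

0.249

Posterior odds equal prior odds times the likelihood ratio; only the two competing hypotheses matter.
  ransomware staging: 0.066 × 0.83 = 0.05478
  lateral movement: 0.319 × 0.69 = 0.22011
Posterior odds = 0.05478 / 0.22011 ≈ 0.249.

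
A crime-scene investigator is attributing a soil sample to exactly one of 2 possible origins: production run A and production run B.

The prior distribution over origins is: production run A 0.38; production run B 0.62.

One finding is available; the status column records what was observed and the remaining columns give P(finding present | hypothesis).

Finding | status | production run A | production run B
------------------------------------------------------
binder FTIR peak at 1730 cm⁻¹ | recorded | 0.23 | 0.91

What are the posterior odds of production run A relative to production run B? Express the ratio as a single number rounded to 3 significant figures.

Unnormalized posterior weight (prior times the finding likelihood) for each of the two hypotheses:
  production run A: 0.38 × 0.23 = 0.0874
  production run B: 0.62 × 0.91 = 0.5642
Posterior odds = 0.0874 / 0.5642 ≈ 0.155.

0.155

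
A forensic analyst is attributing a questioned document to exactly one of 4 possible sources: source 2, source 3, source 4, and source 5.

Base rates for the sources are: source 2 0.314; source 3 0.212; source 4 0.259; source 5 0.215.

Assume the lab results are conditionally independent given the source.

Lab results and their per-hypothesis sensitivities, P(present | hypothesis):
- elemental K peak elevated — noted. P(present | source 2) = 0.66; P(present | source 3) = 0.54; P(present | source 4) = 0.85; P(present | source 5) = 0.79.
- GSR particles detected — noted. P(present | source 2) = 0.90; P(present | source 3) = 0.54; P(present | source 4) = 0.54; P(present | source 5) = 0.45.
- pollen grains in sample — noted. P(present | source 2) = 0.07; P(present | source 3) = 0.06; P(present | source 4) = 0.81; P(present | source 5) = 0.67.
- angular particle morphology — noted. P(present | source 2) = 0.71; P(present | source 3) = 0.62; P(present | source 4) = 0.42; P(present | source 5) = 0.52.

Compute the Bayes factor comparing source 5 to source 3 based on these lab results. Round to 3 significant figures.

Joint likelihood of the lab result pattern under each hypothesis:
  source 5: 0.79 × 0.45 × 0.67 × 0.52 = 0.12386
  source 3: 0.54 × 0.54 × 0.06 × 0.62 = 0.010848
Bayes factor = 0.12386 / 0.010848 ≈ 11.4

11.4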